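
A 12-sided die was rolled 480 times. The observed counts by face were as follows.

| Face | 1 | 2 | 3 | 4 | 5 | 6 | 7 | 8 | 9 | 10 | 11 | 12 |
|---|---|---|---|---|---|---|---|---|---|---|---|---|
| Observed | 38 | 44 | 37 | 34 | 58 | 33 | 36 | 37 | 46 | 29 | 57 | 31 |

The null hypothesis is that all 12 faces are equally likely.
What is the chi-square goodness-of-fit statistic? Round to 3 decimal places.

Under H₀ each category has probability 1/12, so each expected count is 480/12 = 40.
χ² = (38−40)²/40 + (44−40)²/40 + (37−40)²/40 + (34−40)²/40 + (58−40)²/40 + (33−40)²/40 + (36−40)²/40 + (37−40)²/40 + (46−40)²/40 + (29−40)²/40 + (57−40)²/40 + (31−40)²/40
   = 0.1000 + 0.4000 + 0.2250 + 0.9000 + 8.1000 + 1.2250 + 0.4000 + 0.2250 + 0.9000 + 3.0250 + 7.2250 + 2.0250
Sum = 24.750

24.750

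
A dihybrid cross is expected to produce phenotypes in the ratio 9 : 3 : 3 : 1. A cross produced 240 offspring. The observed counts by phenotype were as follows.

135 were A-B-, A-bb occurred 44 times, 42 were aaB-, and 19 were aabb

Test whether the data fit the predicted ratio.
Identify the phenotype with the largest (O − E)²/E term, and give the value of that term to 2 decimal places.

aabb, 1.07

Ratio total = 16. Expected counts: 240×9/16 = 135, 240×3/16 = 45, 240×3/16 = 45, 240×1/16 = 15.
A-B-: (135 − 135)²/135 = 0/135 = 0.000
A-bb: (44 − 45)²/45 = 1/45 = 0.022
aaB-: (42 − 45)²/45 = 9/45 = 0.200
aabb: (19 − 15)²/15 = 16/15 = 1.067
The largest term is for aabb: 1.07.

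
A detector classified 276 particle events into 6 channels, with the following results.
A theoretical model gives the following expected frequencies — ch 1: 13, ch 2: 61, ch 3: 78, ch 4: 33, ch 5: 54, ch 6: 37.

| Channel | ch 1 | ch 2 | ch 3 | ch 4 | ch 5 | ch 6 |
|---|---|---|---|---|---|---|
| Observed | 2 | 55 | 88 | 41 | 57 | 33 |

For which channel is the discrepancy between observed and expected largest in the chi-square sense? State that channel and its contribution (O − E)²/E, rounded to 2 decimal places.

χ² = (2−13)²/13 + (55−61)²/61 + (88−78)²/78 + (41−33)²/33 + (57−54)²/54 + (33−37)²/37
   = 9.308 + 0.590 + 1.282 + 1.939 + 0.167 + 0.432
The largest term is for ch 1: 9.31.

ch 1, 9.31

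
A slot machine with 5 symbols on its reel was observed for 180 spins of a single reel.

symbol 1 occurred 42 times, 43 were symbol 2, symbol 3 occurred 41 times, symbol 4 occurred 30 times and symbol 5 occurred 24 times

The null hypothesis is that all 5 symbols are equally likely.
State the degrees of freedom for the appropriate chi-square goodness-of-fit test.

4

There are k = 5 categories and no parameters were estimated from the data, so df = 5 − 1 = 4.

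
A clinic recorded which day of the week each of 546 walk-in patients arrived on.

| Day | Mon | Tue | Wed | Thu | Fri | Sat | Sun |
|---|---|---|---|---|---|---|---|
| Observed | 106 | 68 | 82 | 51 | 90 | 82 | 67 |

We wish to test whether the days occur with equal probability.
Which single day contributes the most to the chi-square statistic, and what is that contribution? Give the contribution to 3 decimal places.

Under H₀ each category has probability 1/7, so each expected count is 546/7 = 78.
Mon: (106 − 78)²/78 = 784/78 = 10.0513
Tue: (68 − 78)²/78 = 100/78 = 1.2821
Wed: (82 − 78)²/78 = 16/78 = 0.2051
Thu: (51 − 78)²/78 = 729/78 = 9.3462
Fri: (90 − 78)²/78 = 144/78 = 1.8462
Sat: (82 − 78)²/78 = 16/78 = 0.2051
Sun: (67 − 78)²/78 = 121/78 = 1.5513
The largest term is for Mon: 10.051.

Mon, 10.051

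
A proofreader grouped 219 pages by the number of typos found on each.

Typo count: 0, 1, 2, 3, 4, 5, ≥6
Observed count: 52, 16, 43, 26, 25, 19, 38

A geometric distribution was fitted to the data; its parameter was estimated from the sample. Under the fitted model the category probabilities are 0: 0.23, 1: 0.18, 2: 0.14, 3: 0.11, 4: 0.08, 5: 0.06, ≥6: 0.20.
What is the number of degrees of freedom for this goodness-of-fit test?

There are k = 7 categories and 1 parameter estimated from the data, so df = 7 − 1 − 1 = 5.

5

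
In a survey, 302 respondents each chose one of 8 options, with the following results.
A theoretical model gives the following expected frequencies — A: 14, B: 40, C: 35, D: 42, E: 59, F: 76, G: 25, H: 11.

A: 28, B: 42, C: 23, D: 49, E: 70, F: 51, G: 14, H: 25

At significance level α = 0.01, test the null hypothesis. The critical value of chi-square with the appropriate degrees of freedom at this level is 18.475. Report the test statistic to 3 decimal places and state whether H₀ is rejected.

A: (28 − 14)²/14 = 196/14 = 14.0000
B: (42 − 40)²/40 = 4/40 = 0.1000
C: (23 − 35)²/35 = 144/35 = 4.1143
D: (49 − 42)²/42 = 49/42 = 1.1667
E: (70 − 59)²/59 = 121/59 = 2.0508
F: (51 − 76)²/76 = 625/76 = 8.2237
G: (14 − 25)²/25 = 121/25 = 4.8400
H: (25 − 11)²/11 = 196/11 = 17.8182
Sum = 52.314
df = 7. Since 52.314 > 18.475, we reject H₀.

52.314; reject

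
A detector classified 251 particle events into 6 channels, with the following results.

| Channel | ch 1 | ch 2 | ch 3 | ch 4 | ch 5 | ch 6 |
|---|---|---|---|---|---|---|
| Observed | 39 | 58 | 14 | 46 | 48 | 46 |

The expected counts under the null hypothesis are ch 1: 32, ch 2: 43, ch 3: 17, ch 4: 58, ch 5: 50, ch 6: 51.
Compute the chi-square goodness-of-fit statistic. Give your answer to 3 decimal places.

ch 1: (39 − 32)²/32 = 49/32 = 1.5313
ch 2: (58 − 43)²/43 = 225/43 = 5.2326
ch 3: (14 − 17)²/17 = 9/17 = 0.5294
ch 4: (46 − 58)²/58 = 144/58 = 2.4828
ch 5: (48 − 50)²/50 = 4/50 = 0.0800
ch 6: (46 − 51)²/51 = 25/51 = 0.4902
Sum = 10.346

10.346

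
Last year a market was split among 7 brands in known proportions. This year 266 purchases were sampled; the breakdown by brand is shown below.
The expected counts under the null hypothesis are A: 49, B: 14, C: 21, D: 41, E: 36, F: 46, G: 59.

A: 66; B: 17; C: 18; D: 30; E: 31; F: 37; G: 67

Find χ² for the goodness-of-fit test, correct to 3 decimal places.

13.461

cat         O        E   (O−E)²/E
A          66       49     5.8980
B          17       14     0.6429
C          18       21     0.4286
D          30       41     2.9512
E          31       36     0.6944
F          37       46     1.7609
G          67       59     1.0847
Sum = 13.461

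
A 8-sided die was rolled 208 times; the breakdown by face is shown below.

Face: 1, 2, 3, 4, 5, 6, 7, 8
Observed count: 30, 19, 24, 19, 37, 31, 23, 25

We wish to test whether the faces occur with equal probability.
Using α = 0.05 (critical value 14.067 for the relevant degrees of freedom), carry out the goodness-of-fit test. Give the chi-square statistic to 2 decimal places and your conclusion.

10.54; do not reject

Under H₀ each category has probability 1/8, so each expected count is 208/8 = 26.
1: (30 − 26)²/26 = 16/26 = 0.615
2: (19 − 26)²/26 = 49/26 = 1.885
3: (24 − 26)²/26 = 4/26 = 0.154
4: (19 − 26)²/26 = 49/26 = 1.885
5: (37 − 26)²/26 = 121/26 = 4.654
6: (31 − 26)²/26 = 25/26 = 0.962
7: (23 − 26)²/26 = 9/26 = 0.346
8: (25 − 26)²/26 = 1/26 = 0.038
Sum = 10.54
df = 7. Since 10.54 < 14.067, we do not reject H₀.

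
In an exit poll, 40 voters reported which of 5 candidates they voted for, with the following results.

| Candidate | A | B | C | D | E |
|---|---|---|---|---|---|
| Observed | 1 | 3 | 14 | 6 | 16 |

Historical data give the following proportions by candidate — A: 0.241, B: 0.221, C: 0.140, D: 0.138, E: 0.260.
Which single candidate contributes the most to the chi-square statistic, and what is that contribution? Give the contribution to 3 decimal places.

Expected counts E_i = n·p_i: 40×0.241 = 9.64, 40×0.221 = 8.84, 40×0.140 = 5.6, 40×0.138 = 5.52, 40×0.260 = 10.4.
cat         O        E   (O−E)²/E
A           1     9.64     7.7437
B           3     8.84     3.8581
C          14      5.6    12.6000
D           6     5.52     0.0417
E          16     10.4     3.0154
The largest term is for C: 12.600.

C, 12.600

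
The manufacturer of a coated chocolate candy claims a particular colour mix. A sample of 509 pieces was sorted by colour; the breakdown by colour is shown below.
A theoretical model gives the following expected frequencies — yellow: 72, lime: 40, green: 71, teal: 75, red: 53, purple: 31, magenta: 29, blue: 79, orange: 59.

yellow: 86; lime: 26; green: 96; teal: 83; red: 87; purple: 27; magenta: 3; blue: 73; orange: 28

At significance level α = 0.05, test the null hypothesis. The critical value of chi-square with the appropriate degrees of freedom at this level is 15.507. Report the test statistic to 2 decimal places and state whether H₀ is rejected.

χ² = (86−72)²/72 + (26−40)²/40 + (96−71)²/71 + (83−75)²/75 + (87−53)²/53 + (27−31)²/31 + (3−29)²/29 + (73−79)²/79 + (28−59)²/59
   = 2.722 + 4.900 + 8.803 + 0.853 + 21.811 + 0.516 + 23.310 + 0.456 + 16.288
Sum = 79.66
df = 8. Since 79.66 > 15.507, we reject H₀.

79.66; reject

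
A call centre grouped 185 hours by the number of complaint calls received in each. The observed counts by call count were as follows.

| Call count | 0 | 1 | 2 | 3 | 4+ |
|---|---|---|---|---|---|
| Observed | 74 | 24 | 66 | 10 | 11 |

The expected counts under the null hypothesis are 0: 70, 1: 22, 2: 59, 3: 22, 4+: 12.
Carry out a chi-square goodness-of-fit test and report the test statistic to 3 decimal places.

7.870

cat         O        E   (O−E)²/E
0          74       70     0.2286
1          24       22     0.1818
2          66       59     0.8305
3          10       22     6.5455
4+         11       12     0.0833
Sum = 7.870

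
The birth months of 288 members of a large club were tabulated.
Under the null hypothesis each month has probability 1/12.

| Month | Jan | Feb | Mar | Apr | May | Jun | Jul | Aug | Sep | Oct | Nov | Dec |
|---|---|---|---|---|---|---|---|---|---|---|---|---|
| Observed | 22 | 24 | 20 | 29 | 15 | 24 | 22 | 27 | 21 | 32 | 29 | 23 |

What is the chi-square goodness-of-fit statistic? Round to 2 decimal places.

9.92

Expected count for each of the 12 categories: 288/12 = 24.
χ² = (22−24)²/24 + (24−24)²/24 + (20−24)²/24 + (29−24)²/24 + (15−24)²/24 + (24−24)²/24 + (22−24)²/24 + (27−24)²/24 + (21−24)²/24 + (32−24)²/24 + (29−24)²/24 + (23−24)²/24
   = 0.167 + 0.000 + 0.667 + 1.042 + 3.375 + 0.000 + 0.167 + 0.375 + 0.375 + 2.667 + 1.042 + 0.042
Sum = 9.92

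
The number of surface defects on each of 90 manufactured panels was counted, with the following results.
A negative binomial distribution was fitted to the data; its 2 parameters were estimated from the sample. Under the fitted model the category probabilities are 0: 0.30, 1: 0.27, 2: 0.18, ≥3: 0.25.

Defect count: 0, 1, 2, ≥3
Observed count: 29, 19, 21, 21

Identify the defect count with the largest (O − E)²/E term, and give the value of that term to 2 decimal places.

2, 1.42

Expected counts E_i = n·p_i: 90×0.30 = 27, 90×0.27 = 24.3, 90×0.18 = 16.2, 90×0.25 = 22.5.
χ² = (29−27)²/27 + (19−24.3)²/24.3 + (21−16.2)²/16.2 + (21−22.5)²/22.5
   = 0.148 + 1.156 + 1.422 + 0.100
The largest term is for 2: 1.42.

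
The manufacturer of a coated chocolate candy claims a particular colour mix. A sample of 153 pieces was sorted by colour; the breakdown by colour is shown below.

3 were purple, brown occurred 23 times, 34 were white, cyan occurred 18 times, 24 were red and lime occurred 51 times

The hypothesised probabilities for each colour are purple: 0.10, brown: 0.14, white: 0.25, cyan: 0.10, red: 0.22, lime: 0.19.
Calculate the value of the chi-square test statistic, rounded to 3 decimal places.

Expected counts E_i = n·p_i: 153×0.10 = 15.3, 153×0.14 = 21.42, 153×0.25 = 38.25, 153×0.10 = 15.3, 153×0.22 = 33.66, 153×0.19 = 29.07.
cat         O        E   (O−E)²/E
purple      3     15.3     9.8882
brown      23    21.42     0.1165
white      34    38.25     0.4722
cyan       18     15.3     0.4765
red        24    33.66     2.7723
lime       51    29.07    16.5437
Sum = 30.269

30.269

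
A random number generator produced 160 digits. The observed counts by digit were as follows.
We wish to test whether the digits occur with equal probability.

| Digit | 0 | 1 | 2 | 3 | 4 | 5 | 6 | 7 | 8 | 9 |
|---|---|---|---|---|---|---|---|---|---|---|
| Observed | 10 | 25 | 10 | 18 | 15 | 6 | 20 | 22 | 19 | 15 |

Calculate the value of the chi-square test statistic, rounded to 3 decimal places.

20.000

Under H₀ each category has probability 1/10, so each expected count is 160/10 = 16.
cat         O        E   (O−E)²/E
0          10       16     2.2500
1          25       16     5.0625
2          10       16     2.2500
3          18       16     0.2500
4          15       16     0.0625
5           6       16     6.2500
6          20       16     1.0000
7          22       16     2.2500
8          19       16     0.5625
9          15       16     0.0625
Sum = 20.000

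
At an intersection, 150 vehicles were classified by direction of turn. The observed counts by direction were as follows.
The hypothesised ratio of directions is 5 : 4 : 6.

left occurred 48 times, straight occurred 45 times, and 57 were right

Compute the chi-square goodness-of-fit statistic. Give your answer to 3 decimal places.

0.855

Ratio total = 15. Expected counts: 150×5/15 = 50, 150×4/15 = 40, 150×6/15 = 60.
left: (48 − 50)²/50 = 4/50 = 0.0800
straight: (45 − 40)²/40 = 25/40 = 0.6250
right: (57 − 60)²/60 = 9/60 = 0.1500
Sum = 0.855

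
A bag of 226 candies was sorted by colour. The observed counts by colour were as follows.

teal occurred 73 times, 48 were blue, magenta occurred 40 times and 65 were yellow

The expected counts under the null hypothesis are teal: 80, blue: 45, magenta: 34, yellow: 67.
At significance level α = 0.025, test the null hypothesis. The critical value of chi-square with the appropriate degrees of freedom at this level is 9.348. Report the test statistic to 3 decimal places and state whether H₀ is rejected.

1.931; do not reject

cat          O        E   (O−E)²/E
teal        73       80     0.6125
blue        48       45     0.2000
magenta     40       34     1.0588
yellow      65       67     0.0597
Sum = 1.931
df = 3. Since 1.931 < 9.348, we do not reject H₀.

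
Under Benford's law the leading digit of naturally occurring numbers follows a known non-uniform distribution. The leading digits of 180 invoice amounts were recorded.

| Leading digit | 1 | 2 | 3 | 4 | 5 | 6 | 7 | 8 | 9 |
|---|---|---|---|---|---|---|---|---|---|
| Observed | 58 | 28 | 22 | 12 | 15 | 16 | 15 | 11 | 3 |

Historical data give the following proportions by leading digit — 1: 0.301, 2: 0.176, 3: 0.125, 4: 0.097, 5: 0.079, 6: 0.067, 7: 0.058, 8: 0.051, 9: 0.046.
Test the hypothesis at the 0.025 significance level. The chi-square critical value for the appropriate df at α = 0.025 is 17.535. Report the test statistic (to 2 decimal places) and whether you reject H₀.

Expected counts E_i = n·p_i: 180×0.301 = 54.18, 180×0.176 = 31.68, 180×0.125 = 22.5, 180×0.097 = 17.46, 180×0.079 = 14.22, 180×0.067 = 12.06, 180×0.058 = 10.44, 180×0.051 = 9.18, 180×0.046 = 8.28.
χ² = (58−54.18)²/54.18 + (28−31.68)²/31.68 + (22−22.5)²/22.5 + (12−17.46)²/17.46 + (15−14.22)²/14.22 + (16−12.06)²/12.06 + (15−10.44)²/10.44 + (11−9.18)²/9.18 + (3−8.28)²/8.28
   = 0.269 + 0.427 + 0.011 + 1.707 + 0.043 + 1.287 + 1.992 + 0.361 + 3.367
Sum = 9.46
df = 8. Since 9.46 < 17.535, we do not reject H₀.

9.46; do not reject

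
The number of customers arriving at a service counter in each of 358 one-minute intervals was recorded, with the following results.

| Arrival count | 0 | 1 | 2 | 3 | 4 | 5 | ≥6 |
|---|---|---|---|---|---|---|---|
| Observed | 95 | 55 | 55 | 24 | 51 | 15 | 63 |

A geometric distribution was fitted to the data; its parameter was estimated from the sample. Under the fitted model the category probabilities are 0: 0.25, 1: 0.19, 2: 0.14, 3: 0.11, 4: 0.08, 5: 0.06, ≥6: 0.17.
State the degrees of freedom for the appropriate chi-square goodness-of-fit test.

5

There are k = 7 categories and 1 parameter estimated from the data, so df = 7 − 1 − 1 = 5.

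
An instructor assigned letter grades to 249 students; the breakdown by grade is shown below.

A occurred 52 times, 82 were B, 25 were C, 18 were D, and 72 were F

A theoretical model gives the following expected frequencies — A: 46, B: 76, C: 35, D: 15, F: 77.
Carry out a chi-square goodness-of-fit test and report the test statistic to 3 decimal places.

5.038

A: (52 − 46)²/46 = 36/46 = 0.7826
B: (82 − 76)²/76 = 36/76 = 0.4737
C: (25 − 35)²/35 = 100/35 = 2.8571
D: (18 − 15)²/15 = 9/15 = 0.6000
F: (72 − 77)²/77 = 25/77 = 0.3247
Sum = 5.038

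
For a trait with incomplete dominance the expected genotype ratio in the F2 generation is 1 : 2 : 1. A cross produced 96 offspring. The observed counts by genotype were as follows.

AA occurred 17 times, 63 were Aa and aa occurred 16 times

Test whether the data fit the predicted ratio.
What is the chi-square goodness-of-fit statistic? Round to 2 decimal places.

Ratio total = 4. Expected counts: 96×1/4 = 24, 96×2/4 = 48, 96×1/4 = 24.
χ² = (17−24)²/24 + (63−48)²/48 + (16−24)²/24
   = 2.042 + 4.688 + 2.667
Sum = 9.40

9.40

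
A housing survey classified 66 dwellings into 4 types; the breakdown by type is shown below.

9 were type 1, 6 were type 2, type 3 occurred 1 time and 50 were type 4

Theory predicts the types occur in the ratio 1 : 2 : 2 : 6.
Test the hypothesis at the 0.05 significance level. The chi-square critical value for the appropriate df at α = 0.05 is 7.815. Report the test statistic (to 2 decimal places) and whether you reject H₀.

Ratio total = 11. Expected counts: 66×1/11 = 6, 66×2/11 = 12, 66×2/11 = 12, 66×6/11 = 36.
type 1: (9 − 6)²/6 = 9/6 = 1.500
type 2: (6 − 12)²/12 = 36/12 = 3.000
type 3: (1 − 12)²/12 = 121/12 = 10.083
type 4: (50 − 36)²/36 = 196/36 = 5.444
Sum = 20.03
df = 3. Since 20.03 > 7.815, we reject H₀.

20.03; reject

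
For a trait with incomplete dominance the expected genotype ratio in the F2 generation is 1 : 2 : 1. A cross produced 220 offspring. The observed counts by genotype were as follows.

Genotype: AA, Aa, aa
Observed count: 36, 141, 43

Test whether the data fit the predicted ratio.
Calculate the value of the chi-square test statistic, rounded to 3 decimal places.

Ratio total = 4. Expected counts: 220×1/4 = 55, 220×2/4 = 110, 220×1/4 = 55.
AA: (36 − 55)²/55 = 361/55 = 6.5636
Aa: (141 − 110)²/110 = 961/110 = 8.7364
aa: (43 − 55)²/55 = 144/55 = 2.6182
Sum = 17.918

17.918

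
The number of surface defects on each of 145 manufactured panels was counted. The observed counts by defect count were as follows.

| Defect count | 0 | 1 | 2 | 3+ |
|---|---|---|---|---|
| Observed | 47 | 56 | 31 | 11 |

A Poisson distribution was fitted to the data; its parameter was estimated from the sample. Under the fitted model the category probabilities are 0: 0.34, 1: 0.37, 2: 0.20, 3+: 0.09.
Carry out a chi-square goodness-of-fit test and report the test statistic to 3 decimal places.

Expected counts E_i = n·p_i: 145×0.34 = 49.3, 145×0.37 = 53.65, 145×0.20 = 29, 145×0.09 = 13.05.
0: (47 − 49.3)²/49.3 = 5.29/49.3 = 0.1073
1: (56 − 53.65)²/53.65 = 5.5225/53.65 = 0.1029
2: (31 − 29)²/29 = 4/29 = 0.1379
3+: (11 − 13.05)²/13.05 = 4.2025/13.05 = 0.3220
Sum = 0.670

0.670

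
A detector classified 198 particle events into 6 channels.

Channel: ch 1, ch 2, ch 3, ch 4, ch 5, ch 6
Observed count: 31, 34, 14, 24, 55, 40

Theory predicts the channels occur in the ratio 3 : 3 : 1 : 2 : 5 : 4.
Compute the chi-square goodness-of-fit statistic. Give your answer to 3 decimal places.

1.515

Ratio total = 18. Expected counts: 198×3/18 = 33, 198×3/18 = 33, 198×1/18 = 11, 198×2/18 = 22, 198×5/18 = 55, 198×4/18 = 44.
χ² = (31−33)²/33 + (34−33)²/33 + (14−11)²/11 + (24−22)²/22 + (55−55)²/55 + (40−44)²/44
   = 0.1212 + 0.0303 + 0.8182 + 0.1818 + 0.0000 + 0.3636
Sum = 1.515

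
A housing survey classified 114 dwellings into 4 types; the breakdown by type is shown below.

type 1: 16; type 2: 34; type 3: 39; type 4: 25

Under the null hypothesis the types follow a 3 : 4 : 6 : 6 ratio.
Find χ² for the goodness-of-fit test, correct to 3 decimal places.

Ratio total = 19. Expected counts: 114×3/19 = 18, 114×4/19 = 24, 114×6/19 = 36, 114×6/19 = 36.
cat         O        E   (O−E)²/E
type 1     16       18     0.2222
type 2     34       24     4.1667
type 3     39       36     0.2500
type 4     25       36     3.3611
Sum = 8.000

8.000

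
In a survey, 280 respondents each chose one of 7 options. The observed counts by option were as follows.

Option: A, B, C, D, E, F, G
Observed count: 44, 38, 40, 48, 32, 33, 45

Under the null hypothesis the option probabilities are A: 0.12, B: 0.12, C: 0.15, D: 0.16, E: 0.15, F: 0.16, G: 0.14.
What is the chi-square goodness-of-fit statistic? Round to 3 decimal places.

Expected counts E_i = n·p_i: 280×0.12 = 33.6, 280×0.12 = 33.6, 280×0.15 = 42, 280×0.16 = 44.8, 280×0.15 = 42, 280×0.16 = 44.8, 280×0.14 = 39.2.
cat         O        E   (O−E)²/E
A          44     33.6     3.2190
B          38     33.6     0.5762
C          40       42     0.0952
D          48     44.8     0.2286
E          32       42     2.3810
F          33     44.8     3.1080
G          45     39.2     0.8582
Sum = 10.466

10.466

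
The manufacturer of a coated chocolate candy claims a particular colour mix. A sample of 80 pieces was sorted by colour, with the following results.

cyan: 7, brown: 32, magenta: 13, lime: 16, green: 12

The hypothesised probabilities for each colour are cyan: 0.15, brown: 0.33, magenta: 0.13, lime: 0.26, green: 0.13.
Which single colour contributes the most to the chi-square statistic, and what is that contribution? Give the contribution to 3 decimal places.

cyan, 2.083

Expected counts E_i = n·p_i: 80×0.15 = 12, 80×0.33 = 26.4, 80×0.13 = 10.4, 80×0.26 = 20.8, 80×0.13 = 10.4.
χ² = (7−12)²/12 + (32−26.4)²/26.4 + (13−10.4)²/10.4 + (16−20.8)²/20.8 + (12−10.4)²/10.4
   = 2.0833 + 1.1879 + 0.6500 + 1.1077 + 0.2462
The largest term is for cyan: 2.083.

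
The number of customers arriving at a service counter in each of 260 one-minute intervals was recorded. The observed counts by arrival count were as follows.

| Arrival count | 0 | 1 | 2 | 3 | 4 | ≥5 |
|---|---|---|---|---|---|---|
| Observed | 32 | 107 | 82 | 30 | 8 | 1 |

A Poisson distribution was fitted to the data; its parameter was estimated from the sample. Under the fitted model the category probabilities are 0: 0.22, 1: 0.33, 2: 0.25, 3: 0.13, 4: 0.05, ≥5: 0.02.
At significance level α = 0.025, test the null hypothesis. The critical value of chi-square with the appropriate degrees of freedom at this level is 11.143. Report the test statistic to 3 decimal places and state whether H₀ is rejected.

Expected counts E_i = n·p_i: 260×0.22 = 57.2, 260×0.33 = 85.8, 260×0.25 = 65, 260×0.13 = 33.8, 260×0.05 = 13, 260×0.02 = 5.2.
0: (32 − 57.2)²/57.2 = 635.04/57.2 = 11.1021
1: (107 − 85.8)²/85.8 = 449.44/85.8 = 5.2382
2: (82 − 65)²/65 = 289/65 = 4.4462
3: (30 − 33.8)²/33.8 = 14.44/33.8 = 0.4272
4: (8 − 13)²/13 = 25/13 = 1.9231
≥5: (1 − 5.2)²/5.2 = 17.64/5.2 = 3.3923
Sum = 26.529
df = 4. Since 26.529 > 11.143, we reject H₀.

26.529; reject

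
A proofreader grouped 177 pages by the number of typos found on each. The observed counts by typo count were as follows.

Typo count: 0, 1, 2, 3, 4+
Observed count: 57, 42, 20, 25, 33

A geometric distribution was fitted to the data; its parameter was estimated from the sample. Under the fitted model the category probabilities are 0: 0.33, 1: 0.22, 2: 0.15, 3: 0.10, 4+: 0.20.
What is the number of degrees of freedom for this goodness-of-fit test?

3

There are k = 5 categories and 1 parameter estimated from the data, so df = 5 − 1 − 1 = 3.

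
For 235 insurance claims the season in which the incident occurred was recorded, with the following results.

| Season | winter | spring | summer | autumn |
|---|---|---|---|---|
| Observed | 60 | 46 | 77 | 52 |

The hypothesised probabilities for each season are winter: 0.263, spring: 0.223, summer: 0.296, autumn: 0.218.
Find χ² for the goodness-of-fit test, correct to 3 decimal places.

Expected counts E_i = n·p_i: 235×0.263 = 61.805, 235×0.223 = 52.405, 235×0.296 = 69.56, 235×0.218 = 51.23.
cat         O        E   (O−E)²/E
winter     60   61.805     0.0527
spring     46   52.405     0.7828
summer     77    69.56     0.7958
autumn     52    51.23     0.0116
Sum = 1.643

1.643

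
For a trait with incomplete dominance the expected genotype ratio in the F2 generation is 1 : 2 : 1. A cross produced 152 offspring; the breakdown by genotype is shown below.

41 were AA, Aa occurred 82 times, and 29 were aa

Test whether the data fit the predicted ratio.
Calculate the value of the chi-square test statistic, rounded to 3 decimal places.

Ratio total = 4. Expected counts: 152×1/4 = 38, 152×2/4 = 76, 152×1/4 = 38.
AA: (41 − 38)²/38 = 9/38 = 0.2368
Aa: (82 − 76)²/76 = 36/76 = 0.4737
aa: (29 − 38)²/38 = 81/38 = 2.1316
Sum = 2.842

2.842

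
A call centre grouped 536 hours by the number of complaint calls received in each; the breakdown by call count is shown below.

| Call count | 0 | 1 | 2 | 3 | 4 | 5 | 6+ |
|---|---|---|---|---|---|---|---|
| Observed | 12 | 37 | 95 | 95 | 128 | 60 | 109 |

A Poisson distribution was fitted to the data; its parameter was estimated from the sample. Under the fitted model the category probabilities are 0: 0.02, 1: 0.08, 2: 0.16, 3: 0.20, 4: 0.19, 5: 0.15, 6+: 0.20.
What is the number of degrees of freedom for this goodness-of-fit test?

5

There are k = 7 categories and 1 parameter estimated from the data, so df = 7 − 1 − 1 = 5.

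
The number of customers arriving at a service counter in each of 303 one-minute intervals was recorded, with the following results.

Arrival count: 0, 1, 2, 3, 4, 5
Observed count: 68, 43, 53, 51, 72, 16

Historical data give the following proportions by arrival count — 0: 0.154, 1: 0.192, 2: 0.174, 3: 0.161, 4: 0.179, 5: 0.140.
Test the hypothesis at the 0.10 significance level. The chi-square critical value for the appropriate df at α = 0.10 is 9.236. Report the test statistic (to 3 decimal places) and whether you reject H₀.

36.091; reject

Expected counts E_i = n·p_i: 303×0.154 = 46.662, 303×0.192 = 58.176, 303×0.174 = 52.722, 303×0.161 = 48.783, 303×0.179 = 54.237, 303×0.140 = 42.42.
0: (68 − 46.662)²/46.662 = 455.310244/46.662 = 9.7576
1: (43 − 58.176)²/58.176 = 230.310976/58.176 = 3.9589
2: (53 − 52.722)²/52.722 = 0.077284/52.722 = 0.0015
3: (51 − 48.783)²/48.783 = 4.915089/48.783 = 0.1008
4: (72 − 54.237)²/54.237 = 315.524169/54.237 = 5.8175
5: (16 − 42.42)²/42.42 = 698.0164/42.42 = 16.4549
Sum = 36.091
df = 5. Since 36.091 > 9.236, we reject H₀.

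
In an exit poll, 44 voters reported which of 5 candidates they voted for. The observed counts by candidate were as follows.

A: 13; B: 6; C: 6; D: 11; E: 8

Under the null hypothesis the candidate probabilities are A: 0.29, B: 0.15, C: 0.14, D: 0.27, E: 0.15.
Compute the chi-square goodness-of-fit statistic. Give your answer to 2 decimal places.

0.43

Expected counts E_i = n·p_i: 44×0.29 = 12.76, 44×0.15 = 6.6, 44×0.14 = 6.16, 44×0.27 = 11.88, 44×0.15 = 6.6.
A: (13 − 12.76)²/12.76 = 0.0576/12.76 = 0.005
B: (6 − 6.6)²/6.6 = 0.36/6.6 = 0.055
C: (6 − 6.16)²/6.16 = 0.0256/6.16 = 0.004
D: (11 − 11.88)²/11.88 = 0.7744/11.88 = 0.065
E: (8 − 6.6)²/6.6 = 1.96/6.6 = 0.297
Sum = 0.43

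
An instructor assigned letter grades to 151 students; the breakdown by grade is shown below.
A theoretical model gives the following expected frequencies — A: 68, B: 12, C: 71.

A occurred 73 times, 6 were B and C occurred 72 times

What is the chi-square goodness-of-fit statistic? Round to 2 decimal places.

3.38

cat         O        E   (O−E)²/E
A          73       68      0.368
B           6       12      3.000
C          72       71      0.014
Sum = 3.38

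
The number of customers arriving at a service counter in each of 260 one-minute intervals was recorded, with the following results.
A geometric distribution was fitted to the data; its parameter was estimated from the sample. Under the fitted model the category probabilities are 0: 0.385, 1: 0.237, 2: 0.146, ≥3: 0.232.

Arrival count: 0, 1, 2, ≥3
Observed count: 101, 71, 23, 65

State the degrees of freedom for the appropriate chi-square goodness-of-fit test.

There are k = 4 categories and 1 parameter estimated from the data, so df = 4 − 1 − 1 = 2.

2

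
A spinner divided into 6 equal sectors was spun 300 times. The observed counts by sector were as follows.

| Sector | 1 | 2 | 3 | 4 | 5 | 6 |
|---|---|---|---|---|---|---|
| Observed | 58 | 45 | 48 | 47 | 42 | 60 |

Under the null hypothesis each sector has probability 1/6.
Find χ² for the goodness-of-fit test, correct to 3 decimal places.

5.320

Expected count for each of the 6 categories: 300/6 = 50.
χ² = (58−50)²/50 + (45−50)²/50 + (48−50)²/50 + (47−50)²/50 + (42−50)²/50 + (60−50)²/50
   = 1.2800 + 0.5000 + 0.0800 + 0.1800 + 1.2800 + 2.0000
Sum = 5.320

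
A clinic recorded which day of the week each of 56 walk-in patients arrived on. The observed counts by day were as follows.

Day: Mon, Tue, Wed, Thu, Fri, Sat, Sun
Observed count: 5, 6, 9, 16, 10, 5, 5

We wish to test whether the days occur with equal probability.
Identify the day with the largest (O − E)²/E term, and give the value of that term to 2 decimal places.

Thu, 8.00

Under H₀ each category has probability 1/7, so each expected count is 56/7 = 8.
cat         O        E   (O−E)²/E
Mon         5        8      1.125
Tue         6        8      0.500
Wed         9        8      0.125
Thu        16        8      8.000
Fri        10        8      0.500
Sat         5        8      1.125
Sun         5        8      1.125
The largest term is for Thu: 8.00.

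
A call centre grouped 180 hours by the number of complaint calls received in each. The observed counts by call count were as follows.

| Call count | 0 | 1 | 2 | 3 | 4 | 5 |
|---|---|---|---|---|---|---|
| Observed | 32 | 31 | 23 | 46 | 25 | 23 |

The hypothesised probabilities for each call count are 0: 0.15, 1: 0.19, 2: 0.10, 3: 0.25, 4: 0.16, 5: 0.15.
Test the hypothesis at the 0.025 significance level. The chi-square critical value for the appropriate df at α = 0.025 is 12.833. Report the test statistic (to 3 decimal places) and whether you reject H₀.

3.730; do not reject

Expected counts E_i = n·p_i: 180×0.15 = 27, 180×0.19 = 34.2, 180×0.10 = 18, 180×0.25 = 45, 180×0.16 = 28.8, 180×0.15 = 27.
0: (32 − 27)²/27 = 25/27 = 0.9259
1: (31 − 34.2)²/34.2 = 10.24/34.2 = 0.2994
2: (23 − 18)²/18 = 25/18 = 1.3889
3: (46 − 45)²/45 = 1/45 = 0.0222
4: (25 − 28.8)²/28.8 = 14.44/28.8 = 0.5014
5: (23 − 27)²/27 = 16/27 = 0.5926
Sum = 3.730
df = 5. Since 3.730 < 12.833, we do not reject H₀.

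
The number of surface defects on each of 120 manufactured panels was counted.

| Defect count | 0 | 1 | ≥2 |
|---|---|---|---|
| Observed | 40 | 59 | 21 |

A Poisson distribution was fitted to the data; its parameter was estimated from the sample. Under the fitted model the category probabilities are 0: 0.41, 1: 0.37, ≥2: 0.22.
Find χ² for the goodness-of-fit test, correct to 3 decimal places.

Expected counts E_i = n·p_i: 120×0.41 = 49.2, 120×0.37 = 44.4, 120×0.22 = 26.4.
cat         O        E   (O−E)²/E
0          40     49.2     1.7203
1          59     44.4     4.8009
≥2         21     26.4     1.1045
Sum = 7.626

7.626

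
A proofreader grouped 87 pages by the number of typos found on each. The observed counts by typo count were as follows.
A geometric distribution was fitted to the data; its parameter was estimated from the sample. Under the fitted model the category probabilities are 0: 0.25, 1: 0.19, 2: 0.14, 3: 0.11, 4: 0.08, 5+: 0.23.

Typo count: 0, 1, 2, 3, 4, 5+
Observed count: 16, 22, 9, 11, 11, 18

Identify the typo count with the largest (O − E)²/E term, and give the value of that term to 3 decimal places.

4, 2.345

Expected counts E_i = n·p_i: 87×0.25 = 21.75, 87×0.19 = 16.53, 87×0.14 = 12.18, 87×0.11 = 9.57, 87×0.08 = 6.96, 87×0.23 = 20.01.
χ² = (16−21.75)²/21.75 + (22−16.53)²/16.53 + (9−12.18)²/12.18 + (11−9.57)²/9.57 + (11−6.96)²/6.96 + (18−20.01)²/20.01
   = 1.5201 + 1.8101 + 0.8302 + 0.2137 + 2.3451 + 0.2019
The largest term is for 4: 2.345.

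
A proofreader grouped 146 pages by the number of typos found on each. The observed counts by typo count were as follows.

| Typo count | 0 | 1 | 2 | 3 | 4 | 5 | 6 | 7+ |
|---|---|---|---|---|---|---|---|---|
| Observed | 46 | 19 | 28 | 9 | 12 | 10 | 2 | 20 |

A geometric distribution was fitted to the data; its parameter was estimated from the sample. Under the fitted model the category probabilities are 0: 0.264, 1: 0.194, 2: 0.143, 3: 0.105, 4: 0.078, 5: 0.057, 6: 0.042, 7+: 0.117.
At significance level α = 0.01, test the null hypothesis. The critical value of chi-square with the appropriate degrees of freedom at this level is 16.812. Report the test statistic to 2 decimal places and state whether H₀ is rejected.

Expected counts E_i = n·p_i: 146×0.264 = 38.544, 146×0.194 = 28.324, 146×0.143 = 20.878, 146×0.105 = 15.33, 146×0.078 = 11.388, 146×0.057 = 8.322, 146×0.042 = 6.132, 146×0.117 = 17.082.
χ² = (46−38.544)²/38.544 + (19−28.324)²/28.324 + (28−20.878)²/20.878 + (9−15.33)²/15.33 + (12−11.388)²/11.388 + (10−8.322)²/8.322 + (2−6.132)²/6.132 + (20−17.082)²/17.082
   = 1.442 + 3.069 + 2.429 + 2.614 + 0.033 + 0.338 + 2.784 + 0.498
Sum = 13.21
df = 6. Since 13.21 < 16.812, we do not reject H₀.

13.21; do not reject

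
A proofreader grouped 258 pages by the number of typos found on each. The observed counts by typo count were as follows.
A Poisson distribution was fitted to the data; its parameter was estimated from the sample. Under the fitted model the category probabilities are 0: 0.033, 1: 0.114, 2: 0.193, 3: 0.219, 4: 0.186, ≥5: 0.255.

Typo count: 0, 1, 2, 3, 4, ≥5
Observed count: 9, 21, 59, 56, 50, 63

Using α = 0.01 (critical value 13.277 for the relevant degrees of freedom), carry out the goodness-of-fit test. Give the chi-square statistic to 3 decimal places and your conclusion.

Expected counts E_i = n·p_i: 258×0.033 = 8.514, 258×0.114 = 29.412, 258×0.193 = 49.794, 258×0.219 = 56.502, 258×0.186 = 47.988, 258×0.255 = 65.79.
χ² = (9−8.514)²/8.514 + (21−29.412)²/29.412 + (59−49.794)²/49.794 + (56−56.502)²/56.502 + (50−47.988)²/47.988 + (63−65.79)²/65.79
   = 0.0277 + 2.4059 + 1.7020 + 0.0045 + 0.0844 + 0.1183
Sum = 4.343
df = 4. Since 4.343 < 13.277, we do not reject H₀.

4.343; do not reject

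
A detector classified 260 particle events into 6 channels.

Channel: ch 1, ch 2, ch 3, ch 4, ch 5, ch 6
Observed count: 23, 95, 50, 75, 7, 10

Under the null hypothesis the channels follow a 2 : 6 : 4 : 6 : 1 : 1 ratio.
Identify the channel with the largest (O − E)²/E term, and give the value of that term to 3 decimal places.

Ratio total = 20. Expected counts: 260×2/20 = 26, 260×6/20 = 78, 260×4/20 = 52, 260×6/20 = 78, 260×1/20 = 13, 260×1/20 = 13.
χ² = (23−26)²/26 + (95−78)²/78 + (50−52)²/52 + (75−78)²/78 + (7−13)²/13 + (10−13)²/13
   = 0.3462 + 3.7051 + 0.0769 + 0.1154 + 2.7692 + 0.6923
The largest term is for ch 2: 3.705.

ch 2, 3.705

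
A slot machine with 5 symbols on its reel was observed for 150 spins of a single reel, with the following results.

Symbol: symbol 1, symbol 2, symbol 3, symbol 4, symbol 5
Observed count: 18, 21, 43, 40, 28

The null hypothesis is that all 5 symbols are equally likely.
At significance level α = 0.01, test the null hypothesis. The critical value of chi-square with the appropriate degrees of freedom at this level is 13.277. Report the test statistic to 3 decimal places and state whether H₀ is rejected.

Under H₀ each category has probability 1/5, so each expected count is 150/5 = 30.
symbol 1: (18 − 30)²/30 = 144/30 = 4.8000
symbol 2: (21 − 30)²/30 = 81/30 = 2.7000
symbol 3: (43 − 30)²/30 = 169/30 = 5.6333
symbol 4: (40 − 30)²/30 = 100/30 = 3.3333
symbol 5: (28 − 30)²/30 = 4/30 = 0.1333
Sum = 16.600
df = 4. Since 16.600 > 13.277, we reject H₀.

16.600; reject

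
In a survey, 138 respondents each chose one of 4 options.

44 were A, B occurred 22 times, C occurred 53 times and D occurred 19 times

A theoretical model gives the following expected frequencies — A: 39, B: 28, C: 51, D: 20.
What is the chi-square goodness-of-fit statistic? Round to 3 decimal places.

cat         O        E   (O−E)²/E
A          44       39     0.6410
B          22       28     1.2857
C          53       51     0.0784
D          19       20     0.0500
Sum = 2.055

2.055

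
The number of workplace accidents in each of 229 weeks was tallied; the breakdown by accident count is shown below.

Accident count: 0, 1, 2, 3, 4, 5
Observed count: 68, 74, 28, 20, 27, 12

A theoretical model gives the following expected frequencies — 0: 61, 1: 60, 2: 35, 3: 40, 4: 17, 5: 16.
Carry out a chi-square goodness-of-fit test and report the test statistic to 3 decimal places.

χ² = (68−61)²/61 + (74−60)²/60 + (28−35)²/35 + (20−40)²/40 + (27−17)²/17 + (12−16)²/16
   = 0.8033 + 3.2667 + 1.4000 + 10.0000 + 5.8824 + 1.0000
Sum = 22.352

22.352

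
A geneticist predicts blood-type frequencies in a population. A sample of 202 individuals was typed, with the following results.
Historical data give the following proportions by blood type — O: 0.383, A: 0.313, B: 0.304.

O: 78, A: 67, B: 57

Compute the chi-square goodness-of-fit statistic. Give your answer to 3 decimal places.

0.547

Expected counts E_i = n·p_i: 202×0.383 = 77.366, 202×0.313 = 63.226, 202×0.304 = 61.408.
O: (78 − 77.366)²/77.366 = 0.401956/77.366 = 0.0052
A: (67 − 63.226)²/63.226 = 14.243076/63.226 = 0.2253
B: (57 − 61.408)²/61.408 = 19.430464/61.408 = 0.3164
Sum = 0.547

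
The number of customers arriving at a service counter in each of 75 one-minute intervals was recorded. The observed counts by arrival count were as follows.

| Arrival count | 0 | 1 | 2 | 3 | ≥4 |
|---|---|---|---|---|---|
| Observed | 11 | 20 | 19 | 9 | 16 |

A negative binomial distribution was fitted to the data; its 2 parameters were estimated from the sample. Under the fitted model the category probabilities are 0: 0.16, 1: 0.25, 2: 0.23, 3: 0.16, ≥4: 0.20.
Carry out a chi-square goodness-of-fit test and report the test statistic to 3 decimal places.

1.161

Expected counts E_i = n·p_i: 75×0.16 = 12, 75×0.25 = 18.75, 75×0.23 = 17.25, 75×0.16 = 12, 75×0.20 = 15.
0: (11 − 12)²/12 = 1/12 = 0.0833
1: (20 − 18.75)²/18.75 = 1.5625/18.75 = 0.0833
2: (19 − 17.25)²/17.25 = 3.0625/17.25 = 0.1775
3: (9 − 12)²/12 = 9/12 = 0.7500
≥4: (16 − 15)²/15 = 1/15 = 0.0667
Sum = 1.161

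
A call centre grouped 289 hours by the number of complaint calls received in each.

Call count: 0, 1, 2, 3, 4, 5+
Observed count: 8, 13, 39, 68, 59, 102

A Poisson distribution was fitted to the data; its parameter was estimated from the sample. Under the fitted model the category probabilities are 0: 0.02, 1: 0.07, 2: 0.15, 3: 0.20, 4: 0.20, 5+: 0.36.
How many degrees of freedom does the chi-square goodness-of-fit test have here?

There are k = 6 categories and 1 parameter estimated from the data, so df = 6 − 1 − 1 = 4.

4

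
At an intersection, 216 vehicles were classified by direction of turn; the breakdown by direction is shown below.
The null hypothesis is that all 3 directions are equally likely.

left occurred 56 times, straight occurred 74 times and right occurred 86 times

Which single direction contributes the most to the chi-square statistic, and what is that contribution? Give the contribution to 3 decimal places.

Under H₀ each category has probability 1/3, so each expected count is 216/3 = 72.
cat           O        E   (O−E)²/E
left         56       72     3.5556
straight     74       72     0.0556
right        86       72     2.7222
The largest term is for left: 3.556.

left, 3.556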